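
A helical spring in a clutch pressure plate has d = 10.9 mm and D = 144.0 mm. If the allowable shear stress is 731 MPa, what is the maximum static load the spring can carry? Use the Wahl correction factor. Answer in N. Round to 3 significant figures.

C = D/d = 144.0/10.9 = 13.2110
K_W = (4C−1)/(4C−4) + 0.615/C = 51.844/48.844 + 0.0466 = 1.1080
τ_max = K·8FD/(πd³) → F_max = τ_allow·πd³/(8DK)
F_max = 731·π·10.9³/(8·144.0·1.1080) = 2.974e+06/1276.4 = 2330.1 N

2330 N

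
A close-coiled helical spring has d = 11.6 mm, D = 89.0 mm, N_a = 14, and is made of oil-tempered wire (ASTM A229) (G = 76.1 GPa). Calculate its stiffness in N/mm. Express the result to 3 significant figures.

17.5 N/mm

k = Gd⁴/(8D³N_a) = (76.1×10³ × 11.6⁴) / (8 × 89.0³ × 14)
  = 1.3779e+09 / 7.89565e+07 = 17.451 N/mm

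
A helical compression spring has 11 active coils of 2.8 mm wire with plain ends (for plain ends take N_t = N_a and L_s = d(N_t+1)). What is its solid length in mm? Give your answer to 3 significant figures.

plain ends: N_t = N_a = 11
L_s = d·(N_t+1) = 2.8 × 12 = 33.6 mm

33.6 mm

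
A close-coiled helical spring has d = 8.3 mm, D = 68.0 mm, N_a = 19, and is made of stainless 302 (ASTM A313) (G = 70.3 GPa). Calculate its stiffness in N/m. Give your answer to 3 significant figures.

6980 N/m

k = Gd⁴/(8D³N_a) = (70.3×10³ × 8.3⁴) / (8 × 68.0³ × 19)
  = 3.33632e+08 / 4.77937e+07 = 6.9807 N/mm = 6980.7 N/m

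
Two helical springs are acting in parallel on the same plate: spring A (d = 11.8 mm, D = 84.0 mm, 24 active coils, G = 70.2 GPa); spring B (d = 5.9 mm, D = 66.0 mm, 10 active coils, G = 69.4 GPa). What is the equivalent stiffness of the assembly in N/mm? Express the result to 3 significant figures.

k_A = Gd⁴/(8D³N_a) = (70.2×10³)(11.8⁴)/(8·84.0³·24) = 11.96 N/mm
k_B = Gd⁴/(8D³N_a) = (69.4×10³)(5.9⁴)/(8·66.0³·10) = 3.6563 N/mm
Parallel: k_eq = 11.96 + 3.6563 = 15.616 N/mm

15.6 N/mm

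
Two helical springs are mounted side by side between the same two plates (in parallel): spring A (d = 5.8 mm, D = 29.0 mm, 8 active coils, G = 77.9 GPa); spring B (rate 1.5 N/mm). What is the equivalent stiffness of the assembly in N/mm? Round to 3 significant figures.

k_A = Gd⁴/(8D³N_a) = (77.9×10³)(5.8⁴)/(8·29.0³·8) = 56.477 N/mm
Parallel: k_eq = 56.477 + 1.5 = 57.977 N/mm

58.0 N/mm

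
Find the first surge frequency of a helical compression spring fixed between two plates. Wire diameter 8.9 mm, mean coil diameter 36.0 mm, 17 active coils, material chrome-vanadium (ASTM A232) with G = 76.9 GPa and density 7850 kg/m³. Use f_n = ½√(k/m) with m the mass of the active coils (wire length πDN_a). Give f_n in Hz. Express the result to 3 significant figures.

k = Gd⁴/(8D³N_a) = (76.9×10³)(8.9⁴)/(8·36.0³·17) = 76.04 N/mm = 76040 N/m
Wire length L = πDN_a = π·36.0·17 = 1922.7 mm
m = ρ·(πd²/4)·L = 7850 × 62.211×10⁻⁶ m² × 1.9227 m = 0.93895 kg
f_n = ½√(k/m) = 0.5·√(76040/0.93895) = 0.5·√(80984) = 142.29 Hz

142 Hz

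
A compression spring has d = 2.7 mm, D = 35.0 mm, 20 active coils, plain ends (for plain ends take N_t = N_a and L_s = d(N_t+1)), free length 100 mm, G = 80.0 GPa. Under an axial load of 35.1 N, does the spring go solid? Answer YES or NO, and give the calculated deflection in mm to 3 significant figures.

k = Gd⁴/(8D³N_a) = (80.0×10³)(2.7⁴)/(8·35.0³·20) = 0.61976 N/mm
N_t = 20; L_s = 2.7·21 = 56.7 mm; δ_solid = L₀ − L_s = 100 − 56.7 = 43.3 mm
δ = F/k = 35.1/0.61976 = 56.635 mm
δ ≥ δ_solid → spring goes solid

YES, δ = 56.6 mm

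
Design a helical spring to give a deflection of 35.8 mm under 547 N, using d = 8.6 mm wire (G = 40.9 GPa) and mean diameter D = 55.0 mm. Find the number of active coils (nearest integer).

11

Required rate k = F/δ = 547/35.8 = 15.279 N/mm
N_a = Gd⁴/(8D³k) = (40.9×10³ × 8.6⁴)/(8 × 55.0³ × 15.279)
    = 2.23726e+08 / 2.03368e+07 = 11 → 11 coils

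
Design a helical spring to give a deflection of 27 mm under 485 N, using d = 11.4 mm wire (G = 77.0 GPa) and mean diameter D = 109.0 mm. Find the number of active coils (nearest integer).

Required rate k = F/δ = 485/27 = 17.963 N/mm
N_a = Gd⁴/(8D³k) = (77.0×10³ × 11.4⁴)/(8 × 109.0³ × 17.963)
    = 1.3005e+09 / 1.861e+08 = 6.988 → 7 coils

7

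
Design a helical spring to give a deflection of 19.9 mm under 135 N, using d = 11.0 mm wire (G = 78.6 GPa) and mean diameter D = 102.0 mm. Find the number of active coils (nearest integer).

Required rate k = F/δ = 135/19.9 = 6.7839 N/mm
N_a = Gd⁴/(8D³k) = (78.6×10³ × 11.0⁴)/(8 × 102.0³ × 6.7839)
    = 1.15078e+09 / 5.75932e+07 = 19.98 → 20 coils

20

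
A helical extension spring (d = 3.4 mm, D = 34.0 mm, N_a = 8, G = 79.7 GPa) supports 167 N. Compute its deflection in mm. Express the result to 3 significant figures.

k = Gd⁴/(8D³N_a) = (79.7×10³)(3.4⁴)/(8·34.0³·8) = 4.2341 N/mm
δ = F/k = 167 / 4.2341 = 39.442 mm

39.4 mm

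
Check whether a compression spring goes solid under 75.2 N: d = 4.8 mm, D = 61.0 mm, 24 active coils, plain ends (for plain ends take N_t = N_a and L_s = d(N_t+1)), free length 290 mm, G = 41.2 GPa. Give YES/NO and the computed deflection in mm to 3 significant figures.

k = Gd⁴/(8D³N_a) = (41.2×10³)(4.8⁴)/(8·61.0³·24) = 0.50185 N/mm
N_t = 24; L_s = 4.8·25 = 120 mm; δ_solid = L₀ − L_s = 290 − 120 = 170 mm
δ = F/k = 75.2/0.50185 = 149.85 mm
δ < δ_solid → spring does not go solid

NO, δ = 150 mm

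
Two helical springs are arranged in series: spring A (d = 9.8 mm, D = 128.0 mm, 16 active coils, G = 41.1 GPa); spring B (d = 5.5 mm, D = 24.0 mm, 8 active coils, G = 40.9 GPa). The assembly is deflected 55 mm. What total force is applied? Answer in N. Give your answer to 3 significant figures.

k_A = Gd⁴/(8D³N_a) = (41.1×10³)(9.8⁴)/(8·128.0³·16) = 1.4122 N/mm
k_B = Gd⁴/(8D³N_a) = (40.9×10³)(5.5⁴)/(8·24.0³·8) = 42.302 N/mm
Series: 1/k_eq = 1/1.4122 + 1/42.302 = 0.73174; k_eq = 1.3666 N/mm
F = k_eq·δ = 1.3666·55 = 75.163 N

75.2 N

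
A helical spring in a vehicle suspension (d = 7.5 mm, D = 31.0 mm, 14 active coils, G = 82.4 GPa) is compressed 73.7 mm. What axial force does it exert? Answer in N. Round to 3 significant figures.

5760 N

k = Gd⁴/(8D³N_a) = (82.4×10³)(7.5⁴)/(8·31.0³·14) = 78.139 N/mm
F = k·δ = 78.139 × 73.7 = 5758.9 N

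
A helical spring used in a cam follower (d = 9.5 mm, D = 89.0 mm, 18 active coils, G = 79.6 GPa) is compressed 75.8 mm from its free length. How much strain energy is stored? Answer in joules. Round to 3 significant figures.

18.3 J

k = Gd⁴/(8D³N_a) = (79.6×10³)(9.5⁴)/(8·89.0³·18) = 6.3867 N/mm
U = ½kδ² = 0.5 × 6.3867 × 75.8² = 18348 N·mm = 18.348 J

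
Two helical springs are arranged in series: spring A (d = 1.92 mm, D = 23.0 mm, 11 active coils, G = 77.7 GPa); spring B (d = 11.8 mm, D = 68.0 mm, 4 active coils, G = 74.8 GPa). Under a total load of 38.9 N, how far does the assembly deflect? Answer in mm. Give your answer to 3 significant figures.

39.7 mm

k_A = Gd⁴/(8D³N_a) = (77.7×10³)(1.92⁴)/(8·23.0³·11) = 0.98619 N/mm
k_B = Gd⁴/(8D³N_a) = (74.8×10³)(11.8⁴)/(8·68.0³·4) = 144.13 N/mm
Series: 1/k_eq = 1/0.98619 + 1/144.13 = 1.0209; k_eq = 0.97949 N/mm
δ = F/k_eq = 38.9/0.97949 = 39.715 mm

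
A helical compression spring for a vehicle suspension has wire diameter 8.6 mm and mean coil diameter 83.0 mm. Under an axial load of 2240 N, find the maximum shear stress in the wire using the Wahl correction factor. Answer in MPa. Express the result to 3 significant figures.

Spring index C = D/d = 83.0/8.6 = 9.6512
K_W = (4C−1)/(4C−4) + 0.615/C = 37.605/34.605 + 0.0637 = 1.1504
τ₀ = 8FD/(πd³) = 8·2240·83.0/(π·8.6³) = 1.48736e+06/1998.2 = 744.34 MPa
τ_max = K·τ₀ = 1.1504 × 744.34 = 856.3 MPa

856 MPa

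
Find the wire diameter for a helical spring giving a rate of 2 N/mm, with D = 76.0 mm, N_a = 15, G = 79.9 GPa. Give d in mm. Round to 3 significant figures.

6.03 mm

d = (8D³N_a·k / G)^(1/4) = (8·76.0³·15·2 / (79.9×10³))^0.25
  = (1318.6)^0.25 = 6.0260 mm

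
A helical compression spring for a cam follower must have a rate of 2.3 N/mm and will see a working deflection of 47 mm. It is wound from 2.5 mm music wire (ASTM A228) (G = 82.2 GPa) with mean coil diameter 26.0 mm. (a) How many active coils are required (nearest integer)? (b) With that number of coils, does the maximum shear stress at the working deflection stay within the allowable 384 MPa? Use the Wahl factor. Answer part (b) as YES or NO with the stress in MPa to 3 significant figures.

N_a = Gd⁴/(8D³k) = (82.2×10³)(2.5⁴)/(8·26.0³·2.3) = 9.929 → N_a = 10
Actual rate k = Gd⁴/(8D³·10) = 2.2836 N/mm
Working load F = kδ = 2.2836·47 = 107.33 N
C = 26.0/2.5 = 10.4000; K_W = (4C−1)/(4C−4)+0.615/C = 1.1389
τ_max = K_W·8FD/(πd³) = 1.1389·454.79 = 517.97 MPa
τ_max > 384 MPa → exceeds allowable

(a) 10 coils; (b) NO, τ_max = 518 MPa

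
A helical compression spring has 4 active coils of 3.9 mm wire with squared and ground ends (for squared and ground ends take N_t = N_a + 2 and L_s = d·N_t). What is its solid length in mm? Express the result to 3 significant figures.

23.4 mm

squared and ground ends: N_t = N_a + 2 = 4 + 2 = 6
L_s = d·N_t = 3.9 × 6 = 23.4 mm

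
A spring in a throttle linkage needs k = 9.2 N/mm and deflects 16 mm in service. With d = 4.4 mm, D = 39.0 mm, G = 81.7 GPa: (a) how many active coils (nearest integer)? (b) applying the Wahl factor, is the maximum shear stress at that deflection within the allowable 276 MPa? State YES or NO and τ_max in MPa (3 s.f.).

N_a = Gd⁴/(8D³k) = (81.7×10³)(4.4⁴)/(8·39.0³·9.2) = 7.014 → N_a = 7
Actual rate k = Gd⁴/(8D³·7) = 9.2183 N/mm
Working load F = kδ = 9.2183·16 = 147.49 N
C = 39.0/4.4 = 8.8636; K_W = (4C−1)/(4C−4)+0.615/C = 1.1648
τ_max = K_W·8FD/(πd³) = 1.1648·171.96 = 200.29 MPa
τ_max ≤ 276 MPa → acceptable

(a) 7 coils; (b) YES, τ_max = 200 MPa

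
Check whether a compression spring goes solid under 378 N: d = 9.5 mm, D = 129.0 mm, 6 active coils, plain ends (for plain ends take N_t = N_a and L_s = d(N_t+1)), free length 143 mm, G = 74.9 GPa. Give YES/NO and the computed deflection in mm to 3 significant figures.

NO, δ = 63.8 mm

k = Gd⁴/(8D³N_a) = (74.9×10³)(9.5⁴)/(8·129.0³·6) = 5.9206 N/mm
N_t = 6; L_s = 9.5·7 = 66.5 mm; δ_solid = L₀ − L_s = 143 − 66.5 = 76.5 mm
δ = F/k = 378/5.9206 = 63.845 mm
δ < δ_solid → spring does not go solid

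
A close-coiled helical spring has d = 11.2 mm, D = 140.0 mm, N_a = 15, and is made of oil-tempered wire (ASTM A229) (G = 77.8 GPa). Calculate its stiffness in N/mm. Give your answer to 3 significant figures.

3.72 N/mm

k = Gd⁴/(8D³N_a) = (77.8×10³ × 11.2⁴) / (8 × 140.0³ × 15)
  = 1.2242e+09 / 3.2928e+08 = 3.7178 N/mm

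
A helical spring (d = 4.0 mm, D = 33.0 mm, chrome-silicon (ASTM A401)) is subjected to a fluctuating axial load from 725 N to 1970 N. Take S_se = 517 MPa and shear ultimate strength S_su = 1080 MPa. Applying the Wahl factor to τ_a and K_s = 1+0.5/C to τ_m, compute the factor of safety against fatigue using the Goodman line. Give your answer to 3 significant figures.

C = D/d = 33.0/4.0 = 8.2500; K_W = (4C−1)/(4C−4)+0.615/C = 1.1780; K_s = 1+0.5/C = 1.0606
F_a = (F_max−F_min)/2 = 622.5 N; F_m = (F_max+F_min)/2 = 1347.5 N
τ_a = K_W·8F_aD/(πd³) = 1.1780 × 817.36 = 962.85 MPa
τ_m = K_s·8F_mD/(πd³) = 1.0606 × 1769.3 = 1876.5 MPa
Goodman: 1/n_f = τ_a/S_se + τ_m/S_su = 962.85/517 + 1876.5/1080 = 1.86237 + 1.73753 = 3.5999
n_f = 1/3.5999 = 0.2778

0.278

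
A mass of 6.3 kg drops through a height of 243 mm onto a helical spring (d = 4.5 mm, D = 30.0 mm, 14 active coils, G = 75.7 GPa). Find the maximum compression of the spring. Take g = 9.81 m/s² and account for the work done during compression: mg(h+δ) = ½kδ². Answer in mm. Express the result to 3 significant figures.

60.4 mm

k = Gd⁴/(8D³N_a) = (75.7×10³)(4.5⁴)/(8·30.0³·14) = 10.265 N/mm
W = mg = 6.3 × 9.81 = 61.803 N
½kδ² − Wδ − Wh = 0 → δ = (W + √(W² + 2kWh))/k
δ = (61.803 + √(3819.6 + 308326))/10.265 = (61.803 + 558.7)/10.265 = 60.448 mm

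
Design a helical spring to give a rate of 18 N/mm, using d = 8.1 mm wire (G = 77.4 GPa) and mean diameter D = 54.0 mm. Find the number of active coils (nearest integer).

N_a = Gd⁴/(8D³k) = (77.4×10³ × 8.1⁴)/(8 × 54.0³ × 18)
    = 3.33182e+08 / 2.26748e+07 = 14.69 → 15 coils

15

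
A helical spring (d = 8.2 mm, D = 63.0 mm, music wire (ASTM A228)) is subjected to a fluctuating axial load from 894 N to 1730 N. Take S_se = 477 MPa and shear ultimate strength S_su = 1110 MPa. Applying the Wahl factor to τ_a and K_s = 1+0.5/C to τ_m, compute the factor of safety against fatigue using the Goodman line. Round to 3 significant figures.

C = D/d = 63.0/8.2 = 7.6829; K_W = (4C−1)/(4C−4)+0.615/C = 1.1923; K_s = 1+0.5/C = 1.0651
F_a = (F_max−F_min)/2 = 418 N; F_m = (F_max+F_min)/2 = 1312 N
τ_a = K_W·8F_aD/(πd³) = 1.1923 × 121.62 = 145.01 MPa
τ_m = K_s·8F_mD/(πd³) = 1.0651 × 381.74 = 406.59 MPa
Goodman: 1/n_f = τ_a/S_se + τ_m/S_su = 145.01/477 + 406.59/1110 = 0.30400 + 0.36630 = 0.6703
n_f = 1/0.6703 = 1.492

1.49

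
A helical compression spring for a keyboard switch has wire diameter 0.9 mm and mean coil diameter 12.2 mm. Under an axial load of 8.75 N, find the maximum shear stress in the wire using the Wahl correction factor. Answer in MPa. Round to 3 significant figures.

412 MPa

Spring index C = D/d = 12.2/0.9 = 13.5556
K_W = (4C−1)/(4C−4) + 0.615/C = 53.222/50.222 + 0.0454 = 1.1051
τ₀ = 8FD/(πd³) = 8·8.75·12.2/(π·0.9³) = 854/2.2902 = 372.89 MPa
τ_max = K·τ₀ = 1.1051 × 372.89 = 412.08 MPa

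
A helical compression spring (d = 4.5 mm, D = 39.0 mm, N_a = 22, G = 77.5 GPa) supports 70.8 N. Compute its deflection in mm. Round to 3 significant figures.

23.3 mm

k = Gd⁴/(8D³N_a) = (77.5×10³)(4.5⁴)/(8·39.0³·22) = 3.044 N/mm
δ = F/k = 70.8 / 3.044 = 23.259 mm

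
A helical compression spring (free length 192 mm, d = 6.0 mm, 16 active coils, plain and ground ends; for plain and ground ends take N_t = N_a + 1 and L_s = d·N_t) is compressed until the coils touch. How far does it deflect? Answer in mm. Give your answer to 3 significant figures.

90.0 mm

N_t = 17; L_s = 6.0·17 = 102 mm
δ_solid = L₀ − L_s = 192 − 102 = 90 mm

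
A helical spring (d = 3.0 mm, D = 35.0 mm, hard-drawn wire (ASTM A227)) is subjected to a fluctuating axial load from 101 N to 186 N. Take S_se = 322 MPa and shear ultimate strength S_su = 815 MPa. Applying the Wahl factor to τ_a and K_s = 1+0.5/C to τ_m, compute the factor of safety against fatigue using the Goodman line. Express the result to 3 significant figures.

0.913

C = D/d = 35.0/3.0 = 11.6667; K_W = (4C−1)/(4C−4)+0.615/C = 1.1230; K_s = 1+0.5/C = 1.0429
F_a = (F_max−F_min)/2 = 42.5 N; F_m = (F_max+F_min)/2 = 143.5 N
τ_a = K_W·8F_aD/(πd³) = 1.1230 × 140.29 = 157.55 MPa
τ_m = K_s·8F_mD/(πd³) = 1.0429 × 473.69 = 493.99 MPa
Goodman: 1/n_f = τ_a/S_se + τ_m/S_su = 157.55/322 + 493.99/815 = 0.48929 + 0.60613 = 1.0954
n_f = 1/1.0954 = 0.9129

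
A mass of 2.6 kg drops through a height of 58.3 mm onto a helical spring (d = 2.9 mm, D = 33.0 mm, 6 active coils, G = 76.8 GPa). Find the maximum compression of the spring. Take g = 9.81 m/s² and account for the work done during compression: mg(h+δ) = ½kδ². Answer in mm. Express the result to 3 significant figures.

39.9 mm

k = Gd⁴/(8D³N_a) = (76.8×10³)(2.9⁴)/(8·33.0³·6) = 3.149 N/mm
W = mg = 2.6 × 9.81 = 25.506 N
½kδ² − Wδ − Wh = 0 → δ = (W + √(W² + 2kWh))/k
δ = (25.506 + √(650.56 + 9365.07))/3.149 = (25.506 + 100.08)/3.149 = 39.881 mm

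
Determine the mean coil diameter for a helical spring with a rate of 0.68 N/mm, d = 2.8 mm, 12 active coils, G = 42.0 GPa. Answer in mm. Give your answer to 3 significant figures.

34.1 mm

D = (Gd⁴/(8N_a·k))^(1/3) = (42.0×10³·2.8⁴/(8·12·0.68))^(1/3)
  = (39545.9)^(1/3) = 34.0696 mm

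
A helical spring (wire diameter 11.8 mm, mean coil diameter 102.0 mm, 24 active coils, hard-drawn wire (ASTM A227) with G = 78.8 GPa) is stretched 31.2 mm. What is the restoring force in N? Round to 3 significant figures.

k = Gd⁴/(8D³N_a) = (78.8×10³)(11.8⁴)/(8·102.0³·24) = 7.4981 N/mm
F = k·δ = 7.4981 × 31.2 = 233.94 N

234 N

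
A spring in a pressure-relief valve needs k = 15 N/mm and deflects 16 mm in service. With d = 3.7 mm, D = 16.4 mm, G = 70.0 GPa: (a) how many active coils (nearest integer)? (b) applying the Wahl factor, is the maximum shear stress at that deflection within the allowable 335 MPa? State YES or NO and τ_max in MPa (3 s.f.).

(a) 25 coils; (b) YES, τ_max = 266 MPa

N_a = Gd⁴/(8D³k) = (70.0×10³)(3.7⁴)/(8·16.4³·15) = 24.79 → N_a = 25
Actual rate k = Gd⁴/(8D³·25) = 14.871 N/mm
Working load F = kδ = 14.871·16 = 237.94 N
C = 16.4/3.7 = 4.4324; K_W = (4C−1)/(4C−4)+0.615/C = 1.3573
τ_max = K_W·8FD/(πd³) = 1.3573·196.17 = 266.26 MPa
τ_max ≤ 335 MPa → acceptable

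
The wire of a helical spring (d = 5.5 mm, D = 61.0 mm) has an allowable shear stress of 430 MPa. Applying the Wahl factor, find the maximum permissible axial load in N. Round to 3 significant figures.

408 N

C = D/d = 61.0/5.5 = 11.0909
K_W = (4C−1)/(4C−4) + 0.615/C = 43.364/40.364 + 0.0555 = 1.1298
τ_max = K·8FD/(πd³) → F_max = τ_allow·πd³/(8DK)
F_max = 430·π·5.5³/(8·61.0·1.1298) = 2.2475e+05/551.33 = 407.66 N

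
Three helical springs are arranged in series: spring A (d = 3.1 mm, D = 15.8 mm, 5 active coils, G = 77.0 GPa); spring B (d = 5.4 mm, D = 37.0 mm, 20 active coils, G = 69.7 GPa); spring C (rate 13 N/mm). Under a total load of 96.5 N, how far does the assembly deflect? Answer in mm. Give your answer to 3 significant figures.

k_A = Gd⁴/(8D³N_a) = (77.0×10³)(3.1⁴)/(8·15.8³·5) = 45.072 N/mm
k_B = Gd⁴/(8D³N_a) = (69.7×10³)(5.4⁴)/(8·37.0³·20) = 7.3128 N/mm
Series: 1/k_eq = 1/45.072 + 1/7.3128 + 1/13 = 0.23586; k_eq = 4.2399 N/mm
δ = F/k_eq = 96.5/4.2399 = 22.76 mm

22.8 mm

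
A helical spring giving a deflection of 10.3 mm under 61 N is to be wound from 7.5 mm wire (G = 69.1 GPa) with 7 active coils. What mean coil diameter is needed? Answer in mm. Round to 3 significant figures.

Required rate k = F/δ = 61/10.3 = 5.9223 N/mm
D = (Gd⁴/(8N_a·k))^(1/3) = (69.1×10³·7.5⁴/(8·7·5.9223))^(1/3)
  = (659238)^(1/3) = 87.0324 mm

87.0 mm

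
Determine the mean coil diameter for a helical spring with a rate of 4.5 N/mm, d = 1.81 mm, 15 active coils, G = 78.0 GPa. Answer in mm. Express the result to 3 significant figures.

11.6 mm

D = (Gd⁴/(8N_a·k))^(1/3) = (78.0×10³·1.81⁴/(8·15·4.5))^(1/3)
  = (1550.3)^(1/3) = 11.5737 mm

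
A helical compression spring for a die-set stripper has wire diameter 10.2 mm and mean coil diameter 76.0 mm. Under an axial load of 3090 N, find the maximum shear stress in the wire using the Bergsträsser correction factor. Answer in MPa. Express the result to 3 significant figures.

669 MPa

Spring index C = D/d = 76.0/10.2 = 7.4510
K_B = (4C+2)/(4C−3) = 31.804/26.804 = 1.1865
τ₀ = 8FD/(πd³) = 8·3090·76.0/(π·10.2³) = 1.87872e+06/3333.9 = 563.52 MPa
τ_max = K·τ₀ = 1.1865 × 563.52 = 668.64 MPa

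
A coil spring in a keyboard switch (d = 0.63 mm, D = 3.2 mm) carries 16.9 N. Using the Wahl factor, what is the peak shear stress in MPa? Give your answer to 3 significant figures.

Spring index C = D/d = 3.2/0.63 = 5.0794
K_W = (4C−1)/(4C−4) + 0.615/C = 19.317/16.317 + 0.1211 = 1.3049
τ₀ = 8FD/(πd³) = 8·16.9·3.2/(π·0.63³) = 432.64/0.78555 = 550.75 MPa
τ_max = K·τ₀ = 1.3049 × 550.75 = 718.69 MPa

719 MPa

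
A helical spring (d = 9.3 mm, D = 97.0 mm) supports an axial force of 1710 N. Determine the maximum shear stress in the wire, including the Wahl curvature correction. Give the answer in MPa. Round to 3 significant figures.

598 MPa

Spring index C = D/d = 97.0/9.3 = 10.4301
K_W = (4C−1)/(4C−4) + 0.615/C = 40.720/37.720 + 0.0590 = 1.1385
τ₀ = 8FD/(πd³) = 8·1710·97.0/(π·9.3³) = 1.32696e+06/2527 = 525.12 MPa
τ_max = K·τ₀ = 1.1385 × 525.12 = 597.85 MPa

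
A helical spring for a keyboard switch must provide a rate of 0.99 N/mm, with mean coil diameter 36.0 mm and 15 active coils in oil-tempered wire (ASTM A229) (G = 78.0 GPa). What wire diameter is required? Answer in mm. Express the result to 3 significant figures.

d = (8D³N_a·k / G)^(1/4) = (8·36.0³·15·0.99 / (78.0×10³))^0.25
  = (71.061)^0.25 = 2.9034 mm

2.90 mm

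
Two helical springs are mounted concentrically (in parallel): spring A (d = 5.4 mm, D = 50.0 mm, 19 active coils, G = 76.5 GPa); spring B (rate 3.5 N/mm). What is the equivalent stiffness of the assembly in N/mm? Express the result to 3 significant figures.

k_A = Gd⁴/(8D³N_a) = (76.5×10³)(5.4⁴)/(8·50.0³·19) = 3.4236 N/mm
Parallel: k_eq = 3.4236 + 3.5 = 6.9236 N/mm

6.92 N/mm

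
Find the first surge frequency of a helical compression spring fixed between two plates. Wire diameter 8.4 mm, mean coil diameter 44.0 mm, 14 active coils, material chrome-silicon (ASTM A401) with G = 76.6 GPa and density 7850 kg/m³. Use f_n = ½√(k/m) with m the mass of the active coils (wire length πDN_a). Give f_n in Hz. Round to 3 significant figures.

k = Gd⁴/(8D³N_a) = (76.6×10³)(8.4⁴)/(8·44.0³·14) = 39.973 N/mm = 39973 N/m
Wire length L = πDN_a = π·44.0·14 = 1935.2 mm
m = ρ·(πd²/4)·L = 7850 × 55.418×10⁻⁶ m² × 1.9352 m = 0.84188 kg
f_n = ½√(k/m) = 0.5·√(39973/0.84188) = 0.5·√(47481) = 108.95 Hz

109 Hz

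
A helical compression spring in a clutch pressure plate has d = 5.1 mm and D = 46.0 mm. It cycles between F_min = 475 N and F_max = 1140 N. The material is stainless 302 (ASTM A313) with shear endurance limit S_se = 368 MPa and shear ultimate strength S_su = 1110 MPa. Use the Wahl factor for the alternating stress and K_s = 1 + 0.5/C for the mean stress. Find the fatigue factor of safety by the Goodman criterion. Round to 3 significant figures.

0.623

C = D/d = 46.0/5.1 = 9.0196; K_W = (4C−1)/(4C−4)+0.615/C = 1.1617; K_s = 1+0.5/C = 1.0554
F_a = (F_max−F_min)/2 = 332.5 N; F_m = (F_max+F_min)/2 = 807.5 N
τ_a = K_W·8F_aD/(πd³) = 1.1617 × 293.62 = 341.09 MPa
τ_m = K_s·8F_mD/(πd³) = 1.0554 × 713.07 = 752.6 MPa
Goodman: 1/n_f = τ_a/S_se + τ_m/S_su = 341.09/368 + 752.6/1110 = 0.92689 + 0.67801 = 1.6049
n_f = 1/1.6049 = 0.6231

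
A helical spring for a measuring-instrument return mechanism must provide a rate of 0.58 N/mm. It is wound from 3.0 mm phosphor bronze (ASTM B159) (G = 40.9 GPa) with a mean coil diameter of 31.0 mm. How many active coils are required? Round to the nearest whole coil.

24

N_a = Gd⁴/(8D³k) = (40.9×10³ × 3.0⁴)/(8 × 31.0³ × 0.58)
    = 3.3129e+06 / 138230 = 23.97 → 24 coils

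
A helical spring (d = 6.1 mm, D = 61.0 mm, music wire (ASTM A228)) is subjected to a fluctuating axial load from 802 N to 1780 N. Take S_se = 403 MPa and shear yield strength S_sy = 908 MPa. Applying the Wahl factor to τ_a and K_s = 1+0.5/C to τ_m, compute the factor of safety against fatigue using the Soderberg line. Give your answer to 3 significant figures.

C = D/d = 61.0/6.1 = 10.0000; K_W = (4C−1)/(4C−4)+0.615/C = 1.1448; K_s = 1+0.5/C = 1.0500
F_a = (F_max−F_min)/2 = 489 N; F_m = (F_max+F_min)/2 = 1291 N
τ_a = K_W·8F_aD/(πd³) = 1.1448 × 334.65 = 383.12 MPa
τ_m = K_s·8F_mD/(πd³) = 1.0500 × 883.5 = 927.68 MPa
Soderberg: 1/n_f = τ_a/S_se + τ_m/S_sy = 383.12/403 + 927.68/908 = 0.95066 + 1.02167 = 1.9723
n_f = 1/1.9723 = 0.507

0.507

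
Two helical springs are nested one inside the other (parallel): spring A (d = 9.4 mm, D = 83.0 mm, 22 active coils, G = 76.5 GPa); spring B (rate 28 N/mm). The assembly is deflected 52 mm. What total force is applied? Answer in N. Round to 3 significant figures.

1760 N

k_A = Gd⁴/(8D³N_a) = (76.5×10³)(9.4⁴)/(8·83.0³·22) = 5.9351 N/mm
Parallel: k_eq = 5.9351 + 28 = 33.935 N/mm
F = k_eq·δ = 33.935·52 = 1764.6 N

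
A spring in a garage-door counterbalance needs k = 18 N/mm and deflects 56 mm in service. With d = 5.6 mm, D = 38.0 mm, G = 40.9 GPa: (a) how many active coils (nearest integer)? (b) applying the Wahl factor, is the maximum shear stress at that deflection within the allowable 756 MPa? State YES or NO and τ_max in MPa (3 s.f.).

(a) 5 coils; (b) YES, τ_max = 690 MPa

N_a = Gd⁴/(8D³k) = (40.9×10³)(5.6⁴)/(8·38.0³·18) = 5.091 → N_a = 5
Actual rate k = Gd⁴/(8D³·5) = 18.326 N/mm
Working load F = kδ = 18.326·56 = 1026.2 N
C = 38.0/5.6 = 6.7857; K_W = (4C−1)/(4C−4)+0.615/C = 1.2203
τ_max = K_W·8FD/(πd³) = 1.2203·565.47 = 690.03 MPa
τ_max ≤ 756 MPa → acceptable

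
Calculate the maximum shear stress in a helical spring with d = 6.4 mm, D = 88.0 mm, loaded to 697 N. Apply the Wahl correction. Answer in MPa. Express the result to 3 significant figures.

Spring index C = D/d = 88.0/6.4 = 13.7500
K_W = (4C−1)/(4C−4) + 0.615/C = 54.000/51.000 + 0.0447 = 1.1036
τ₀ = 8FD/(πd³) = 8·697·88.0/(π·6.4³) = 490688/823.55 = 595.82 MPa
τ_max = K·τ₀ = 1.1036 × 595.82 = 657.52 MPa

658 MPa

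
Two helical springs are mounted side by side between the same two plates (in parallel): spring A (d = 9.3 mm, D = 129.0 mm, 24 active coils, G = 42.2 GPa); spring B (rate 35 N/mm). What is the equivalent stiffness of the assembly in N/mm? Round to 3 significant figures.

k_A = Gd⁴/(8D³N_a) = (42.2×10³)(9.3⁴)/(8·129.0³·24) = 0.7659 N/mm
Parallel: k_eq = 0.7659 + 35 = 35.766 N/mm

35.8 N/mm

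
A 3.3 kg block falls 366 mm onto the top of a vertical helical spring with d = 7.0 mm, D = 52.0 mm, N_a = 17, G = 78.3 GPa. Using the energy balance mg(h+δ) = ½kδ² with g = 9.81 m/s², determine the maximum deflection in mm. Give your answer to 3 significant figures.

k = Gd⁴/(8D³N_a) = (78.3×10³)(7.0⁴)/(8·52.0³·17) = 9.8312 N/mm
W = mg = 3.3 × 9.81 = 32.373 N
½kδ² − Wδ − Wh = 0 → δ = (W + √(W² + 2kWh))/k
δ = (32.373 + √(1048 + 232969))/9.8312 = (32.373 + 483.75)/9.8312 = 52.499 mm

52.5 mm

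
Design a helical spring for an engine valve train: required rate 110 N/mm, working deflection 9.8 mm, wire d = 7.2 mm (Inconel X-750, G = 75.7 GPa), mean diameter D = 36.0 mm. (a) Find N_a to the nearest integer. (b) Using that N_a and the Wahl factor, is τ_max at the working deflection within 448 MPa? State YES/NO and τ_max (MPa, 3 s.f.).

N_a = Gd⁴/(8D³k) = (75.7×10³)(7.2⁴)/(8·36.0³·110) = 4.955 → N_a = 5
Actual rate k = Gd⁴/(8D³·5) = 109.01 N/mm
Working load F = kδ = 109.01·9.8 = 1068.3 N
C = 36.0/7.2 = 5.0000; K_W = (4C−1)/(4C−4)+0.615/C = 1.3105
τ_max = K_W·8FD/(πd³) = 1.3105·262.38 = 343.85 MPa
τ_max ≤ 448 MPa → acceptable

(a) 5 coils; (b) YES, τ_max = 344 MPa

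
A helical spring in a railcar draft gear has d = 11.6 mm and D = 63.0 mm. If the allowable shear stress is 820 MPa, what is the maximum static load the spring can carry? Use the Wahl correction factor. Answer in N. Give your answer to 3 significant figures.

C = D/d = 63.0/11.6 = 5.4310
K_W = (4C−1)/(4C−4) + 0.615/C = 20.724/17.724 + 0.1132 = 1.2825
τ_max = K·8FD/(πd³) → F_max = τ_allow·πd³/(8DK)
F_max = 820·π·11.6³/(8·63.0·1.2825) = 4.021e+06/646.38 = 6220.9 N

6220 N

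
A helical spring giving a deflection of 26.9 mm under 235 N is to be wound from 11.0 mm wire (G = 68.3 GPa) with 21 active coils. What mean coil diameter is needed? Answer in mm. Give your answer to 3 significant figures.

Required rate k = F/δ = 235/26.9 = 8.7361 N/mm
D = (Gd⁴/(8N_a·k))^(1/3) = (68.3×10³·11.0⁴/(8·21·8.7361))^(1/3)
  = (681344)^(1/3) = 87.9945 mm

88.0 mm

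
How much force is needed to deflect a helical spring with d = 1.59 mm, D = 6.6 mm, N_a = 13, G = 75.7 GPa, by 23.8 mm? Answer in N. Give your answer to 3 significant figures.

k = Gd⁴/(8D³N_a) = (75.7×10³)(1.59⁴)/(8·6.6³·13) = 16.182 N/mm
F = k·δ = 16.182 × 23.8 = 385.12 N

385 N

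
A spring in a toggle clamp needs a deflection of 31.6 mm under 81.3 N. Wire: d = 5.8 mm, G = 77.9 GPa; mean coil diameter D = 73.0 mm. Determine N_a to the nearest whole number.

11

Required rate k = F/δ = 81.3/31.6 = 2.5728 N/mm
N_a = Gd⁴/(8D³k) = (77.9×10³ × 5.8⁴)/(8 × 73.0³ × 2.5728)
    = 8.81555e+07 / 8.00686e+06 = 11.01 → 11 coils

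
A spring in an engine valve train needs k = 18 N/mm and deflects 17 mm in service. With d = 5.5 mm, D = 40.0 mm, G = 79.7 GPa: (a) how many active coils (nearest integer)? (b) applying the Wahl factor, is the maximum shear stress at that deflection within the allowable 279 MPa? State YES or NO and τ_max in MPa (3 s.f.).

N_a = Gd⁴/(8D³k) = (79.7×10³)(5.5⁴)/(8·40.0³·18) = 7.913 → N_a = 8
Actual rate k = Gd⁴/(8D³·8) = 17.805 N/mm
Working load F = kδ = 17.805·17 = 302.69 N
C = 40.0/5.5 = 7.2727; K_W = (4C−1)/(4C−4)+0.615/C = 1.2041
τ_max = K_W·8FD/(πd³) = 1.2041·185.31 = 223.14 MPa
τ_max ≤ 279 MPa → acceptable

(a) 8 coils; (b) YES, τ_max = 223 MPa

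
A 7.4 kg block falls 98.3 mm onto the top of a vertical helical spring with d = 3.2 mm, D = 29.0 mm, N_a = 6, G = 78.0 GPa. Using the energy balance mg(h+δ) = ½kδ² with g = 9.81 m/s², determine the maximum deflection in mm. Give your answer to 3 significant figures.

k = Gd⁴/(8D³N_a) = (78.0×10³)(3.2⁴)/(8·29.0³·6) = 6.9865 N/mm
W = mg = 7.4 × 9.81 = 72.594 N
½kδ² − Wδ − Wh = 0 → δ = (W + √(W² + 2kWh))/k
δ = (72.594 + √(5269.9 + 99711.1))/6.9865 = (72.594 + 324.01)/6.9865 = 56.767 mm

56.8 mm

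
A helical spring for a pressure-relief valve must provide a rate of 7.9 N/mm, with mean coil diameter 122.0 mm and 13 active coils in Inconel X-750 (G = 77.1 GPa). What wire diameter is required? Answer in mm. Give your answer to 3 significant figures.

11.8 mm

d = (8D³N_a·k / G)^(1/4) = (8·122.0³·13·7.9 / (77.1×10³))^0.25
  = (19350)^0.25 = 11.7943 mm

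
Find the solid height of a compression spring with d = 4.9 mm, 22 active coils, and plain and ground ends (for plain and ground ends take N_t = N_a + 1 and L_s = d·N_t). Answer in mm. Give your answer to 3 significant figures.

113 mm

plain and ground ends: N_t = N_a + 1 = 22 + 1 = 23
L_s = d·N_t = 4.9 × 23 = 112.7 mm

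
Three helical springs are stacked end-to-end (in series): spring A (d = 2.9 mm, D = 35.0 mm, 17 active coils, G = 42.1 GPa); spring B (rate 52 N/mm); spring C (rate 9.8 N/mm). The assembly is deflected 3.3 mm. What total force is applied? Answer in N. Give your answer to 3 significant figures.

k_A = Gd⁴/(8D³N_a) = (42.1×10³)(2.9⁴)/(8·35.0³·17) = 0.51066 N/mm
Series: 1/k_eq = 1/0.51066 + 1/52 + 1/9.8 = 2.0795; k_eq = 0.48088 N/mm
F = k_eq·δ = 0.48088·3.3 = 1.5869 N

1.59 N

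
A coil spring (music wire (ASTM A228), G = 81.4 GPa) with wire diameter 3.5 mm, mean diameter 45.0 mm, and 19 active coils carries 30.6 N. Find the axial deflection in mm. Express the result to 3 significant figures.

34.7 mm

k = Gd⁴/(8D³N_a) = (81.4×10³)(3.5⁴)/(8·45.0³·19) = 0.88189 N/mm
δ = F/k = 30.6 / 0.88189 = 34.698 mm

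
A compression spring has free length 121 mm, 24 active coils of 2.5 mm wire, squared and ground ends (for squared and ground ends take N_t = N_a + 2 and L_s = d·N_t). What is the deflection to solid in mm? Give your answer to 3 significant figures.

N_t = 26; L_s = 2.5·26 = 65 mm
δ_solid = L₀ − L_s = 121 − 65 = 56 mm

56.0 mm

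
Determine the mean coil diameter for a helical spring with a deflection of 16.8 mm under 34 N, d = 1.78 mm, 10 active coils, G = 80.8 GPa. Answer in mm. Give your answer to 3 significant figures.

Required rate k = F/δ = 34/16.8 = 2.0238 N/mm
D = (Gd⁴/(8N_a·k))^(1/3) = (80.8×10³·1.78⁴/(8·10·2.0238))^(1/3)
  = (5009.93)^(1/3) = 17.1111 mm

17.1 mm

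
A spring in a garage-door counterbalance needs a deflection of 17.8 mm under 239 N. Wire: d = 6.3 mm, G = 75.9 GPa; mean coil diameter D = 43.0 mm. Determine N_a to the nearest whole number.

Required rate k = F/δ = 239/17.8 = 13.427 N/mm
N_a = Gd⁴/(8D³k) = (75.9×10³ × 6.3⁴)/(8 × 43.0³ × 13.427)
    = 1.19565e+08 / 8.5403e+06 = 14 → 14 coils

14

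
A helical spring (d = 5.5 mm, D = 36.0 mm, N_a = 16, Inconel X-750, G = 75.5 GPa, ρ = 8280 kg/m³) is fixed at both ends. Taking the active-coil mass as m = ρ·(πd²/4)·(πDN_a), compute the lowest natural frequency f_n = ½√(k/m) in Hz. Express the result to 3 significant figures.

90.1 Hz

k = Gd⁴/(8D³N_a) = (75.5×10³)(5.5⁴)/(8·36.0³·16) = 11.569 N/mm = 11569 N/m
Wire length L = πDN_a = π·36.0·16 = 1809.6 mm
m = ρ·(πd²/4)·L = 8280 × 23.758×10⁻⁶ m² × 1.8096 m = 0.35597 kg
f_n = ½√(k/m) = 0.5·√(11569/0.35597) = 0.5·√(32498) = 90.137 Hz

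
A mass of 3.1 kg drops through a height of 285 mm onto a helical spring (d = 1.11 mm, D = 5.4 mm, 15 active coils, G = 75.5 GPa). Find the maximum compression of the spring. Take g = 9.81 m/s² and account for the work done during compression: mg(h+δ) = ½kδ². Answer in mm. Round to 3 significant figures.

k = Gd⁴/(8D³N_a) = (75.5×10³)(1.11⁴)/(8·5.4³·15) = 6.0656 N/mm
W = mg = 3.1 × 9.81 = 30.411 N
½kδ² − Wδ − Wh = 0 → δ = (W + √(W² + 2kWh))/k
δ = (30.411 + √(924.83 + 105143))/6.0656 = (30.411 + 325.68)/6.0656 = 58.706 mm

58.7 mm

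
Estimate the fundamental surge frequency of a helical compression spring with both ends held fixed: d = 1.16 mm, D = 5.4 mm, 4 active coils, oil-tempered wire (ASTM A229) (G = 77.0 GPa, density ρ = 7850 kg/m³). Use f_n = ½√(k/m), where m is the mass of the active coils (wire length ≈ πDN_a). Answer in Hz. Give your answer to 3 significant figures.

k = Gd⁴/(8D³N_a) = (77.0×10³)(1.16⁴)/(8·5.4³·4) = 27.669 N/mm = 27669 N/m
Wire length L = πDN_a = π·5.4·4 = 67.858 mm
m = ρ·(πd²/4)·L = 7850 × 1.0568×10⁻⁶ m² × 0.067858 m = 0.00056296 kg
f_n = ½√(k/m) = 0.5·√(27669/0.00056296) = 0.5·√(4.9149e+07) = 3505.3 Hz

3510 Hz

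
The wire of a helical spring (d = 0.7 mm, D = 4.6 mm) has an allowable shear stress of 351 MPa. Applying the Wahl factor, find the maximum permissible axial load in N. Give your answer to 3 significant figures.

C = D/d = 4.6/0.7 = 6.5714
K_W = (4C−1)/(4C−4) + 0.615/C = 25.286/22.286 + 0.0936 = 1.2282
τ_max = K·8FD/(πd³) → F_max = τ_allow·πd³/(8DK)
F_max = 351·π·0.7³/(8·4.6·1.2282) = 378.23/45.198 = 8.3682 N

8.37 N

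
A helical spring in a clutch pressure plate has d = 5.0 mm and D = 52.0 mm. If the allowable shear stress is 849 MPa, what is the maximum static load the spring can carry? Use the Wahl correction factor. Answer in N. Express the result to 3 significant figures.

704 N

C = D/d = 52.0/5.0 = 10.4000
K_W = (4C−1)/(4C−4) + 0.615/C = 40.600/37.600 + 0.0591 = 1.1389
τ_max = K·8FD/(πd³) → F_max = τ_allow·πd³/(8DK)
F_max = 849·π·5.0³/(8·52.0·1.1389) = 3.334e+05/473.79 = 703.69 N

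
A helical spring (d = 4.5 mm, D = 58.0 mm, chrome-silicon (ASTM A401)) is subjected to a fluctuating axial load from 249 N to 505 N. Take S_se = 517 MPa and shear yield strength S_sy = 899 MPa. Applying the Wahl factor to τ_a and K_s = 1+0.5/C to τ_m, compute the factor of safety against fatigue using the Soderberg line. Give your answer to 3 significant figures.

C = D/d = 58.0/4.5 = 12.8889; K_W = (4C−1)/(4C−4)+0.615/C = 1.1108; K_s = 1+0.5/C = 1.0388
F_a = (F_max−F_min)/2 = 128 N; F_m = (F_max+F_min)/2 = 377 N
τ_a = K_W·8F_aD/(πd³) = 1.1108 × 207.46 = 230.45 MPa
τ_m = K_s·8F_mD/(πd³) = 1.0388 × 611.04 = 634.75 MPa
Soderberg: 1/n_f = τ_a/S_se + τ_m/S_sy = 230.45/517 + 634.75/899 = 0.44574 + 0.70606 = 1.1518
n_f = 1/1.1518 = 0.8682

0.868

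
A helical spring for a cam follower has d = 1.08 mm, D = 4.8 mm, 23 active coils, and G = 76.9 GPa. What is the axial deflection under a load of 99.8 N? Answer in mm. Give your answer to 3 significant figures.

k = Gd⁴/(8D³N_a) = (76.9×10³)(1.08⁴)/(8·4.8³·23) = 5.1414 N/mm
δ = F/k = 99.8 / 5.1414 = 19.411 mm

19.4 mm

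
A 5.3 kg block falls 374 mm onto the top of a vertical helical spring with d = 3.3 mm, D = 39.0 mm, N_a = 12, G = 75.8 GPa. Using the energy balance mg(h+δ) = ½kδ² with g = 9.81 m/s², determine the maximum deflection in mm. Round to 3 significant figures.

193 mm

k = Gd⁴/(8D³N_a) = (75.8×10³)(3.3⁴)/(8·39.0³·12) = 1.5786 N/mm
W = mg = 5.3 × 9.81 = 51.993 N
½kδ² − Wδ − Wh = 0 → δ = (W + √(W² + 2kWh))/k
δ = (51.993 + √(2703.3 + 61391.2))/1.5786 = (51.993 + 253.17)/1.5786 = 193.32 mm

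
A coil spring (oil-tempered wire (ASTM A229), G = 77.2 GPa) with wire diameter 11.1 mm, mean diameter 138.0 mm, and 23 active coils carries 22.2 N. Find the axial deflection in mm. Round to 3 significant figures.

9.16 mm

k = Gd⁴/(8D³N_a) = (77.2×10³)(11.1⁴)/(8·138.0³·23) = 2.4236 N/mm
δ = F/k = 22.2 / 2.4236 = 9.1601 mm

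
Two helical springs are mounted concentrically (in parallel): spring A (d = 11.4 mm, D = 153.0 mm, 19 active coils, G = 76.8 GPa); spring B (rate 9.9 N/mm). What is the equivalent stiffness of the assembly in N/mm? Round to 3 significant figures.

12.3 N/mm

k_A = Gd⁴/(8D³N_a) = (76.8×10³)(11.4⁴)/(8·153.0³·19) = 2.3827 N/mm
Parallel: k_eq = 2.3827 + 9.9 = 12.283 N/mm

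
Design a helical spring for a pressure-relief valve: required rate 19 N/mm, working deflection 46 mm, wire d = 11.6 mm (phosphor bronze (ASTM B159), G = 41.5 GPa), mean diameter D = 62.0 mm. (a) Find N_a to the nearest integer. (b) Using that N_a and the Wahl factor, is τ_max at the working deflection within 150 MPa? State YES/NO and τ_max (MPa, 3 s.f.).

(a) 21 coils; (b) YES, τ_max = 112 MPa

N_a = Gd⁴/(8D³k) = (41.5×10³)(11.6⁴)/(8·62.0³·19) = 20.74 → N_a = 21
Actual rate k = Gd⁴/(8D³·21) = 18.767 N/mm
Working load F = kδ = 18.767·46 = 863.28 N
C = 62.0/11.6 = 5.3448; K_W = (4C−1)/(4C−4)+0.615/C = 1.2877
τ_max = K_W·8FD/(πd³) = 1.2877·87.32 = 112.44 MPa
τ_max ≤ 150 MPa → acceptable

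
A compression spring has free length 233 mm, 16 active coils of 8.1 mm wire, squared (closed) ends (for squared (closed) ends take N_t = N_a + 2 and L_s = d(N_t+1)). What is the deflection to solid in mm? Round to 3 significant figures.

N_t = 18; L_s = 8.1·19 = 153.9 mm
δ_solid = L₀ − L_s = 233 − 153.9 = 79.1 mm

79.1 mm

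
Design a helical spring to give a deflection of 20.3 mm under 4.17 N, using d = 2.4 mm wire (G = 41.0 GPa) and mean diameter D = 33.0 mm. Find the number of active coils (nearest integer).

Required rate k = F/δ = 4.17/20.3 = 0.20542 N/mm
N_a = Gd⁴/(8D³k) = (41.0×10³ × 2.4⁴)/(8 × 33.0³ × 0.20542)
    = 1.36028e+06 / 59057.1 = 23.03 → 23 coils

23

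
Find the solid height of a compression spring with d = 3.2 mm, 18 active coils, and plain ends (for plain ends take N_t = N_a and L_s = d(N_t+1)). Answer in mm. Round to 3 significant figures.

60.8 mm

plain ends: N_t = N_a = 18
L_s = d·(N_t+1) = 3.2 × 19 = 60.8 mm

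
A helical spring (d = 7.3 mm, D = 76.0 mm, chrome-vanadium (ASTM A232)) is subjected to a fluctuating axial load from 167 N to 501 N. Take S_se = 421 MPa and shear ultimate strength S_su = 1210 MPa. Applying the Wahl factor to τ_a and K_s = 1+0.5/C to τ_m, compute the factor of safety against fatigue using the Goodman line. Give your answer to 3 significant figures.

C = D/d = 76.0/7.3 = 10.4110; K_W = (4C−1)/(4C−4)+0.615/C = 1.1388; K_s = 1+0.5/C = 1.0480
F_a = (F_max−F_min)/2 = 167 N; F_m = (F_max+F_min)/2 = 334 N
τ_a = K_W·8F_aD/(πd³) = 1.1388 × 83.081 = 94.61 MPa
τ_m = K_s·8F_mD/(πd³) = 1.0480 × 166.16 = 174.14 MPa
Goodman: 1/n_f = τ_a/S_se + τ_m/S_su = 94.61/421 + 174.14/1210 = 0.22473 + 0.14392 = 0.36865
n_f = 1/0.36865 = 2.713

2.71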